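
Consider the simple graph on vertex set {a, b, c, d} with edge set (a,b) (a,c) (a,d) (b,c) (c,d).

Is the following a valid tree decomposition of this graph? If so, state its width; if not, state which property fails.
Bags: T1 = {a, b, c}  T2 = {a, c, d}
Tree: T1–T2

Checking the three conditions: (i) the bags cover all of {a, b, c, d}; (ii) for each edge, some bag contains both endpoints; (iii) the bags containing any fixed vertex form a subtree. All hold, so the decomposition is valid with width 3 − 1 = 2.

Yes; width 2.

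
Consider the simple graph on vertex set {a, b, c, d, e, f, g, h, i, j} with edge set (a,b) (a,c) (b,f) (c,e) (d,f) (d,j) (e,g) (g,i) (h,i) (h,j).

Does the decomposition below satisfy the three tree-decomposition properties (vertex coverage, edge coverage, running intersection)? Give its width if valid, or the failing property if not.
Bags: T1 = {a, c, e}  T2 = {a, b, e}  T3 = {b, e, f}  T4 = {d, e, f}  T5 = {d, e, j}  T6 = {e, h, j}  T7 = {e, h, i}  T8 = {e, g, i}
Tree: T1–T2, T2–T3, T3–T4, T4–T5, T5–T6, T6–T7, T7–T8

Checking the three conditions: (i) the bags cover all of {a, b, c, d, e, f, g, h, i, j}; (ii) for each edge, some bag contains both endpoints; (iii) the bags containing any fixed vertex form a subtree. All hold, so the decomposition is valid with width 3 − 1 = 2.

Yes; width 2.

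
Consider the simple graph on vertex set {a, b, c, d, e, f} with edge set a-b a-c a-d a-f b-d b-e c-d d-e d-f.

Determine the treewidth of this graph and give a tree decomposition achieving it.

Treewidth 2.
One optimal decomposition is:
Bags: B1 = {a, c, d}  B2 = {a, b, d}  B3 = {b, d, e}  B4 = {a, d, f}
Tree: B1–B2, B2–B3, B1–B4

Every bag has size at most 3, so the width is 3 − 1 = 2 and tw(G) ≤ 2. On the other hand G contains the 3-clique {b, d, e}. A clique must lie in a single bag of any decomposition, so no decomposition can have width below 2. Combining the bounds, tw(G) = 2.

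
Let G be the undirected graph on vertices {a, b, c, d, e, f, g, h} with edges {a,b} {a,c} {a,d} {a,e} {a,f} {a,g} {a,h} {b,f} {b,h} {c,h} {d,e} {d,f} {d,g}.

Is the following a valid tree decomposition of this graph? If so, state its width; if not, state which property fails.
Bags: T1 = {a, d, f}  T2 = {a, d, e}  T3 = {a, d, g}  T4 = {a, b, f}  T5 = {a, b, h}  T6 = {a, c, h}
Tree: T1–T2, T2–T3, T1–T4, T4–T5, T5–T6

Yes; width 2.

Vertex coverage: the bags together contain {a, b, c, d, e, f, g, h}, the full vertex set. Edge coverage: each edge of G has both endpoints in at least one bag. Running intersection: for every vertex, the bags containing it form a connected subtree. All three properties hold, so this is a valid tree decomposition of width max|bag| − 1 = 2, and hence tw(G) ≤ 2.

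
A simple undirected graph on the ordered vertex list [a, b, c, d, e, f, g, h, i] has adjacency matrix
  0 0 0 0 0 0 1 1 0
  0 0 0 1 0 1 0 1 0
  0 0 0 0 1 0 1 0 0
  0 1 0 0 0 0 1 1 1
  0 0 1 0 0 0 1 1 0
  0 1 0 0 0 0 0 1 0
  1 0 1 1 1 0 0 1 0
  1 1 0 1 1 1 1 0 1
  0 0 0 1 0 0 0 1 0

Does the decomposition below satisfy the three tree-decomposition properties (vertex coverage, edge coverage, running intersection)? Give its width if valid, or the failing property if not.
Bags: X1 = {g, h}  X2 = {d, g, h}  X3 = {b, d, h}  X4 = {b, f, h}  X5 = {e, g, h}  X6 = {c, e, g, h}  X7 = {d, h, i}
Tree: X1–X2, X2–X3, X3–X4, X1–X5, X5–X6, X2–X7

No — vertex a appears in no bag.

A tree decomposition must satisfy three properties: every vertex lies in some bag; for every edge, both endpoints lie together in some bag; and for every vertex, the bags containing it form a connected subtree. Here vertex a appears in no bag, so the decomposition is invalid.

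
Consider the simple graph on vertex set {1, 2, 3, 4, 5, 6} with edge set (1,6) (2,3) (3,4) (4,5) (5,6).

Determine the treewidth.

A width-1 tree decomposition is:
Bags: B1 = {2, 3}  B2 = {3, 4}  B3 = {4, 5}  B4 = {5, 6}  B5 = {1, 6}
Tree: B1–B2, B2–B3, B3–B4, B4–B5
The largest bag has 2 vertices, giving width 1; this decomposition certifies tw(G) ≤ 1. G has an edge, so its treewidth is at least 1. Therefore the treewidth is 1.

1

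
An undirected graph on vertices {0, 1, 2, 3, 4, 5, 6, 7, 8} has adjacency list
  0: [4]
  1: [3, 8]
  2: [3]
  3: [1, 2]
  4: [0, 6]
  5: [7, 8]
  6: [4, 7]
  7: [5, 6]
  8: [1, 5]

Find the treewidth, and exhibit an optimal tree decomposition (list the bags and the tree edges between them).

Treewidth 1.
One such decomposition:
Bags: B1 = {0, 4}  B2 = {4, 6}  B3 = {6, 7}  B4 = {5, 7}  B5 = {5, 8}  B6 = {1, 8}  B7 = {1, 3}  B8 = {2, 3}
Tree: B1–B2, B2–B3, B3–B4, B4–B5, B5–B6, B6–B7, B7–B8

Every bag has size at most 2, so the width is 2 − 1 = 1 and tw(G) ≤ 1. G has an edge, so its treewidth is at least 1. Combining the bounds, tw(G) = 1.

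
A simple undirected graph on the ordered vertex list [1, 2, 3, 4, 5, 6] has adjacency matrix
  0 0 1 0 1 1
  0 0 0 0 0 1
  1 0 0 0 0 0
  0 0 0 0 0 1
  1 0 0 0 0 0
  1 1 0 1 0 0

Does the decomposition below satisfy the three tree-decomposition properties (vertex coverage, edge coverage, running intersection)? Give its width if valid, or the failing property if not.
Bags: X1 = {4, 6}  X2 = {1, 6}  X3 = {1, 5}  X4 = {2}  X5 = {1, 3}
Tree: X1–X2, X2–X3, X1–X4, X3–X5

A tree decomposition must satisfy three properties: every vertex lies in some bag; for every edge, both endpoints lie together in some bag; and for every vertex, the bags containing it form a connected subtree. Here edge (6,2) lies in no bag, so the decomposition is invalid.

No — edge (6,2) lies in no bag.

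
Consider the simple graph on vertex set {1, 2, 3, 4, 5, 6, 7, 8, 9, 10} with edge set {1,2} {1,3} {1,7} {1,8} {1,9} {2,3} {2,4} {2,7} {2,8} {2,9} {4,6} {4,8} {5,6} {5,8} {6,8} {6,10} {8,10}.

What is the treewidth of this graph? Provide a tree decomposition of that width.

Every bag has size at most 3, so the width is 3 − 1 = 2 and tw(G) ≤ 2. On the other hand G contains the 3-clique {1, 2, 8}. A clique must lie in a single bag of any decomposition, so no decomposition can have width below 2. Hence tw(G) = 2 exactly.

Treewidth 2.
One optimal decomposition is:
Bags: B1 = {4, 6, 8}  B2 = {2, 4, 8}  B3 = {1, 2, 8}  B4 = {5, 6, 8}  B5 = {1, 2, 9}  B6 = {1, 2, 7}  B7 = {6, 8, 10}  B8 = {1, 2, 3}
Tree: B1–B2, B2–B3, B1–B4, B3–B5, B3–B6, B1–B7, B6–B8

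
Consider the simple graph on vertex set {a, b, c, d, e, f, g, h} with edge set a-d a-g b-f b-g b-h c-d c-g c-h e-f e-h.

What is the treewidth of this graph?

A width-2 tree decomposition is:
Bags: B1 = {b, e, f}  B2 = {b, e, h}  B3 = {b, g, h}  B4 = {c, g, h}  B5 = {a, c, g}  B6 = {a, c, d}
Tree: B1–B2, B2–B3, B3–B4, B4–B5, B5–B6
Every bag has size at most 3, so the width is 3 − 1 = 2 and tw(G) ≤ 2. Since f–e–h–b–f is a cycle in G, G is not acyclic. Forests are exactly the graphs of treewidth ≤ 1, so tw(G) ≥ 2. Hence tw(G) = 2 exactly.

2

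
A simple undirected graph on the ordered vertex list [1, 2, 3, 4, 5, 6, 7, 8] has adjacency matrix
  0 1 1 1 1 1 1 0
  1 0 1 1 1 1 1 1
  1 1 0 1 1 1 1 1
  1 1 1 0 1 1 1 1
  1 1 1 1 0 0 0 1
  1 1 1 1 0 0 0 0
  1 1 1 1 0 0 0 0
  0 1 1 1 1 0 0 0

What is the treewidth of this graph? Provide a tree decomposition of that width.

Each bag holds 5 vertices, so the decomposition has width 4, which upper-bounds the treewidth. Conversely, {2, 3, 4, 5, 8} is a clique of size 5, and the vertices of any clique must share a bag in every tree decomposition; so some bag has ≥ 5 vertices and tw(G) ≥ 4. Therefore the treewidth is 4.

Treewidth 4.
One optimal decomposition is:
Bags: B1 = {1, 2, 3, 4, 5}  B2 = {1, 2, 3, 4, 7}  B3 = {2, 3, 4, 5, 8}  B4 = {1, 2, 3, 4, 6}
Tree: B1–B2, B1–B3, B1–B4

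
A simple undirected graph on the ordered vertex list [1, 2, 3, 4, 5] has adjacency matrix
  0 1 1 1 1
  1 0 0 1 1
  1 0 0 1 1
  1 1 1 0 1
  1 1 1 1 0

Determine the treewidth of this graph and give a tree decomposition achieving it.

Each bag holds 4 vertices, so the decomposition has width 3, which upper-bounds the treewidth. For the lower bound, the 4 vertices {1, 2, 4, 5} are pairwise adjacent, and any tree decomposition puts a clique entirely inside one bag — forcing width ≥ 3. Therefore the treewidth is 3.

Treewidth 3.
One such decomposition:
Bags: B1 = {1, 3, 4, 5}  B2 = {1, 2, 4, 5}
Tree: B1–B2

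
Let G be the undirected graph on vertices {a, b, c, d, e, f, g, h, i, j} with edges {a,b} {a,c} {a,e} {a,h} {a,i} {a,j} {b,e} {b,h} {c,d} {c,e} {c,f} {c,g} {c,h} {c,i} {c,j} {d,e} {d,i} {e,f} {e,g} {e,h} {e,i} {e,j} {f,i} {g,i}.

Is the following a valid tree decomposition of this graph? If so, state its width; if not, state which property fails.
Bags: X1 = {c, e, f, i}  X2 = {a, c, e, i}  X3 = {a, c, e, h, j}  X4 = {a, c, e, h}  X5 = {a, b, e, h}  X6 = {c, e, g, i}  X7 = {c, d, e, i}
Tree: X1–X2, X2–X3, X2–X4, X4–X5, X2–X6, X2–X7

No — bags containing vertex h are not connected in the tree.

A tree decomposition must satisfy three properties: every vertex lies in some bag; for every edge, both endpoints lie together in some bag; and for every vertex, the bags containing it form a connected subtree. Here bags containing vertex h are not connected in the tree, so the decomposition is invalid.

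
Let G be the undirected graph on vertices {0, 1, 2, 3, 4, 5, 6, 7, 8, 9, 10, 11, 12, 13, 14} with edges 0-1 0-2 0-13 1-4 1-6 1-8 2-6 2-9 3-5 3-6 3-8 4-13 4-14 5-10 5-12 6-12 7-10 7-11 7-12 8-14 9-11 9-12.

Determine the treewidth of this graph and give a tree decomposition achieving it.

Treewidth 3.
Bags: B1 = {7, 9, 10, 11}  B2 = {7, 9, 10, 12}  B3 = {5, 9, 10, 12}  B4 = {2, 5, 9, 12}  B5 = {2, 5, 6, 12}  B6 = {2, 3, 5, 6}  B7 = {0, 2, 3, 6}  B8 = {0, 1, 3, 6}  B9 = {0, 1, 3, 8}  B10 = {0, 1, 8, 13}  B11 = {1, 4, 8, 13}  B12 = {4, 8, 13, 14}
Tree: B1–B2, B2–B3, B3–B4, B4–B5, B5–B6, B6–B7, B7–B8, B8–B9, B9–B10, B10–B11, B11–B12

The largest bag has 4 vertices, giving width 3; this decomposition certifies tw(G) ≤ 3. For the lower bound: the 4 vertex sets {7,10,11}, {9}, {12}, {2,3,5,6} are disjoint, each induces a connected subgraph, and every pair is joined by at least one edge of G. Contracting each set to a single vertex therefore yields K_{4} as a minor, and since treewidth is minor-monotone, tw(G) ≥ tw(K_{4}) = 3. Combining the bounds, tw(G) = 3.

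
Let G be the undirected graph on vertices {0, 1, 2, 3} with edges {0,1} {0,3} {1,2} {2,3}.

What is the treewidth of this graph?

2

A width-2 tree decomposition is:
Bags: B1 = {0, 1, 2}  B2 = {0, 2, 3}
Tree: B1–B2
Every bag has size at most 3, so the width is 3 − 1 = 2 and tw(G) ≤ 2. For the lower bound, G contains the cycle 2–1–0–3–2, so G is not a forest; only forests have treewidth ≤ 1, hence tw(G) ≥ 2. Therefore the treewidth is 2.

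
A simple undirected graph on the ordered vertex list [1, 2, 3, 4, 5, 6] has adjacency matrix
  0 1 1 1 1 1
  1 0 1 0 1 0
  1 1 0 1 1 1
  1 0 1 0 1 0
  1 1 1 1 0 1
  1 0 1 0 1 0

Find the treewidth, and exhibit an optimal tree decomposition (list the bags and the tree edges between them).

Treewidth 3.
Bags: B1 = {1, 3, 5, 6}  B2 = {1, 3, 4, 5}  B3 = {1, 2, 3, 5}
Tree: B1–B2, B1–B3

The largest bag has 4 vertices, giving width 3; this decomposition certifies tw(G) ≤ 3. Conversely, {1, 2, 3, 5} is a clique of size 4, and the vertices of any clique must share a bag in every tree decomposition; so some bag has ≥ 4 vertices and tw(G) ≥ 3. Combining the bounds, tw(G) = 3.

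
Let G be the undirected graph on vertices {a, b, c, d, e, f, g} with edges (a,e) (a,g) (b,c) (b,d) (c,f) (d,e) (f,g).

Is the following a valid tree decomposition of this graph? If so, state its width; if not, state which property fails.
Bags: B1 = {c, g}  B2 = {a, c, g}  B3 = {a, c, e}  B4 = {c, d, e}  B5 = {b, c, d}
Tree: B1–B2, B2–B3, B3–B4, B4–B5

No — vertex f appears in no bag.

A tree decomposition must satisfy three properties: every vertex lies in some bag; for every edge, both endpoints lie together in some bag; and for every vertex, the bags containing it form a connected subtree. Here vertex f appears in no bag, so the decomposition is invalid.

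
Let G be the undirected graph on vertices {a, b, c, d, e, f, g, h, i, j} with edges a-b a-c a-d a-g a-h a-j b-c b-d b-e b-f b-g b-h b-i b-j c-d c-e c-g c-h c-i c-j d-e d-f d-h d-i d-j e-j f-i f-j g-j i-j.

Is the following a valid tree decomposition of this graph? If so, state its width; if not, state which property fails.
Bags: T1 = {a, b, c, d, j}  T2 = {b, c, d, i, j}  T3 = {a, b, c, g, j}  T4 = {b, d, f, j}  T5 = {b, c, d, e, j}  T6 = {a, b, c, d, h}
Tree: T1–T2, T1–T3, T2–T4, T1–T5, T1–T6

A tree decomposition must satisfy three properties: every vertex lies in some bag; for every edge, both endpoints lie together in some bag; and for every vertex, the bags containing it form a connected subtree. Here edge (i,f) lies in no bag, so the decomposition is invalid.

No — edge (i,f) lies in no bag.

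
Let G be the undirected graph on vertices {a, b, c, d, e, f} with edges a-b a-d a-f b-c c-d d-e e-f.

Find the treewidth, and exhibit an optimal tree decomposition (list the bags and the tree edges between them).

Treewidth 2.
One optimal decomposition is:
Bags: B1 = {d, e, f}  B2 = {a, d, f}  B3 = {a, c, d}  B4 = {a, b, c}
Tree: B1–B2, B2–B3, B3–B4

Each bag holds 3 vertices, so the decomposition has width 2, which upper-bounds the treewidth. Since e–f–a–d–e is a cycle in G, G is not acyclic. Forests are exactly the graphs of treewidth ≤ 1, so tw(G) ≥ 2. Combining the bounds, tw(G) = 2.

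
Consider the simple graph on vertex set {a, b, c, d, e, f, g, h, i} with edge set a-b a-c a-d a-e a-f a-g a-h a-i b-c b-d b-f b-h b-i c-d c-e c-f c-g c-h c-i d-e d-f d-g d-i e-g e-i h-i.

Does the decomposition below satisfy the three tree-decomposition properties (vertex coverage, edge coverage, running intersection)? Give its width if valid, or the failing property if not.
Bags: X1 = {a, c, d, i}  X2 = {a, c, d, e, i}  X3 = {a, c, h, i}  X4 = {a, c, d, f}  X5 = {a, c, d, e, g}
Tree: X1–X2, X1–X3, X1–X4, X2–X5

A tree decomposition must satisfy three properties: every vertex lies in some bag; for every edge, both endpoints lie together in some bag; and for every vertex, the bags containing it form a connected subtree. Here vertex b appears in no bag, so the decomposition is invalid.

No — vertex b appears in no bag.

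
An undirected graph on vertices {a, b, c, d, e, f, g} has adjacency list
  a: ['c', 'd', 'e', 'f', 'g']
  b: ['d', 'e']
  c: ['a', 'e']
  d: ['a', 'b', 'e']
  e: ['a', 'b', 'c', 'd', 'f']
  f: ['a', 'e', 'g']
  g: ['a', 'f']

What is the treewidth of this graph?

A width-2 tree decomposition is:
Bags: B1 = {a, e, f}  B2 = {a, f, g}  B3 = {a, d, e}  B4 = {a, c, e}  B5 = {b, d, e}
Tree: B1–B2, B1–B3, B1–B4, B3–B5
The largest bag has 3 vertices, giving width 2; this decomposition certifies tw(G) ≤ 2. Conversely, {a, f, g} is a clique of size 3, and the vertices of any clique must share a bag in every tree decomposition; so some bag has ≥ 3 vertices and tw(G) ≥ 2. Hence tw(G) = 2 exactly.

2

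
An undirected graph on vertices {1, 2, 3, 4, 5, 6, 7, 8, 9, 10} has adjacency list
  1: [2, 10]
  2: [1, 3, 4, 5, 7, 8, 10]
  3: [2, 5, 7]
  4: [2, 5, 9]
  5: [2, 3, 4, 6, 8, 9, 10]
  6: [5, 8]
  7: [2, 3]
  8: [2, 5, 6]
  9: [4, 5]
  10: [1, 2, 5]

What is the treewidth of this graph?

A width-2 tree decomposition is:
Bags: B1 = {2, 3, 5}  B2 = {2, 4, 5}  B3 = {2, 3, 7}  B4 = {2, 5, 10}  B5 = {2, 5, 8}  B6 = {1, 2, 10}  B7 = {5, 6, 8}  B8 = {4, 5, 9}
Tree: B1–B2, B1–B3, B2–B4, B2–B5, B4–B6, B5–B7, B2–B8
Every bag has size at most 3, so the width is 3 − 1 = 2 and tw(G) ≤ 2. Conversely, {4, 5, 9} is a clique of size 3, and the vertices of any clique must share a bag in every tree decomposition; so some bag has ≥ 3 vertices and tw(G) ≥ 2. Combining the bounds, tw(G) = 2.

2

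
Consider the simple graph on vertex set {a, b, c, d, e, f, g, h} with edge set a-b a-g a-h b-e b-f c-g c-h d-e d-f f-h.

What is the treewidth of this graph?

2

A width-2 tree decomposition is:
Bags: B1 = {c, g, h}  B2 = {a, g, h}  B3 = {a, f, h}  B4 = {a, b, f}  B5 = {b, d, f}  B6 = {b, d, e}
Tree: B1–B2, B2–B3, B3–B4, B4–B5, B5–B6
Every bag has size at most 3, so the width is 3 − 1 = 2 and tw(G) ≤ 2. The edges c–g–a–h–c form a cycle, so G is not a tree and its treewidth is at least 2. Therefore the treewidth is 2.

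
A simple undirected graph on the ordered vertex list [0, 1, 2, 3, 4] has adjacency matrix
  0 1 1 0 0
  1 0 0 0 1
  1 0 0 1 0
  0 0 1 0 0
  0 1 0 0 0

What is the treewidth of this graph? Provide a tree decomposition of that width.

Treewidth 1.
One optimal decomposition is:
Bags: B1 = {0, 1}  B2 = {0, 2}  B3 = {2, 3}  B4 = {1, 4}
Tree: B1–B2, B2–B3, B1–B4

The largest bag has 2 vertices, giving width 1; this decomposition certifies tw(G) ≤ 1. Any graph with an edge has treewidth ≥ 1, and G has the edge 1–0. Therefore the treewidth is 1.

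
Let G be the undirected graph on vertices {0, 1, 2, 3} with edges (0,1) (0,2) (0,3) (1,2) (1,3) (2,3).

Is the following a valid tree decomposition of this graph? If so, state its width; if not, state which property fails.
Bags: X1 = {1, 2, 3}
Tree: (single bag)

A tree decomposition must satisfy three properties: every vertex lies in some bag; for every edge, both endpoints lie together in some bag; and for every vertex, the bags containing it form a connected subtree. Here vertex 0 appears in no bag, so the decomposition is invalid.

No — vertex 0 appears in no bag.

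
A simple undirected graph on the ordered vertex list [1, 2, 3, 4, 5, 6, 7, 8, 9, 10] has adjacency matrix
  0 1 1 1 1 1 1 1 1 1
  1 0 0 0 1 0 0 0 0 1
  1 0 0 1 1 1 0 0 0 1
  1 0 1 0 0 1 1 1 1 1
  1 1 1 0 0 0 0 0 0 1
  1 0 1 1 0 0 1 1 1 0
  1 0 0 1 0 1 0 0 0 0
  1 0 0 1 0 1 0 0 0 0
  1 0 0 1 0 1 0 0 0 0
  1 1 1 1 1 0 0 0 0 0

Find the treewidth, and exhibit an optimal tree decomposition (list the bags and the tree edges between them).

Treewidth 3.
One such decomposition:
Bags: B1 = {1, 3, 5, 10}  B2 = {1, 3, 4, 10}  B3 = {1, 3, 4, 6}  B4 = {1, 2, 5, 10}  B5 = {1, 4, 6, 8}  B6 = {1, 4, 6, 7}  B7 = {1, 4, 6, 9}
Tree: B1–B2, B2–B3, B1–B4, B3–B5, B3–B6, B5–B7

Every bag has size at most 4, so the width is 4 − 1 = 3 and tw(G) ≤ 3. On the other hand G contains the 4-clique {1, 2, 5, 10}. A clique must lie in a single bag of any decomposition, so no decomposition can have width below 3. Therefore the treewidth is 3.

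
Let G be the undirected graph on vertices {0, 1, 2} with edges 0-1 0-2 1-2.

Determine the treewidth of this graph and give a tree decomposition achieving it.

Treewidth 2.
Bags: B1 = {0, 1, 2}
Tree: (single bag)

A single bag containing all 3 vertices is trivially a valid decomposition of width 2. For the lower bound, the 3 vertices {0, 1, 2} are pairwise adjacent, and any tree decomposition puts a clique entirely inside one bag — forcing width ≥ 2. Therefore the treewidth is 2.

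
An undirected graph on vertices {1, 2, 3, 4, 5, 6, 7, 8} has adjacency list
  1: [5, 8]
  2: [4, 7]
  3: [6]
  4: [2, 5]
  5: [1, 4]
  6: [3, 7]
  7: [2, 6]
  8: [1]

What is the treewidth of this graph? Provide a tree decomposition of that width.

Treewidth 1.
Bags: B1 = {1, 8}  B2 = {1, 5}  B3 = {4, 5}  B4 = {2, 4}  B5 = {2, 7}  B6 = {6, 7}  B7 = {3, 6}
Tree: B1–B2, B2–B3, B3–B4, B4–B5, B5–B6, B6–B7

Every bag has size at most 2, so the width is 2 − 1 = 1 and tw(G) ≤ 1. Since G has at least one edge (e.g. 8–1), it is not an edgeless graph, so tw(G) ≥ 1. Therefore the treewidth is 1.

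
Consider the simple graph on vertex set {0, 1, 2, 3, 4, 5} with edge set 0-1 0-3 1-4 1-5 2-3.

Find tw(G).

1

A width-1 tree decomposition is:
Bags: B1 = {0, 1}  B2 = {0, 3}  B3 = {1, 5}  B4 = {1, 4}  B5 = {2, 3}
Tree: B1–B2, B1–B3, B3–B4, B2–B5
Every bag has size at most 2, so the width is 2 − 1 = 1 and tw(G) ≤ 1. Any graph with an edge has treewidth ≥ 1, and G has the edge 1–0. Hence tw(G) = 1 exactly.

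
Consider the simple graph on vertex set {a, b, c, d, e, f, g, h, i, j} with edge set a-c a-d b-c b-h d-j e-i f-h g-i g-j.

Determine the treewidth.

1

A width-1 tree decomposition is:
Bags: B1 = {f, h}  B2 = {b, h}  B3 = {b, c}  B4 = {a, c}  B5 = {a, d}  B6 = {d, j}  B7 = {g, j}  B8 = {g, i}  B9 = {e, i}
Tree: B1–B2, B2–B3, B3–B4, B4–B5, B5–B6, B6–B7, B7–B8, B8–B9
Every bag has size at most 2, so the width is 2 − 1 = 1 and tw(G) ≤ 1. G has an edge, so its treewidth is at least 1. Hence tw(G) = 1 exactly.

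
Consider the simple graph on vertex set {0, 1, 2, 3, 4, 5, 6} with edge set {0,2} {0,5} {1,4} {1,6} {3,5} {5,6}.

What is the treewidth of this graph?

A width-1 tree decomposition is:
Bags: B1 = {1, 6}  B2 = {1, 4}  B3 = {5, 6}  B4 = {3, 5}  B5 = {0, 5}  B6 = {0, 2}
Tree: B1–B2, B1–B3, B3–B4, B4–B5, B5–B6
The largest bag has 2 vertices, giving width 1; this decomposition certifies tw(G) ≤ 1. G has an edge, so its treewidth is at least 1. Combining the bounds, tw(G) = 1.

1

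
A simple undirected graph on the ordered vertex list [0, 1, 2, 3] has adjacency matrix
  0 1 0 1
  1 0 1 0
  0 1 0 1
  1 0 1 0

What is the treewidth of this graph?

A width-2 tree decomposition is:
Bags: B1 = {1, 2, 3}  B2 = {0, 1, 3}
Tree: B1–B2
The largest bag has 3 vertices, giving width 2; this decomposition certifies tw(G) ≤ 2. Since 1–2–3–0–1 is a cycle in G, G is not acyclic. Forests are exactly the graphs of treewidth ≤ 1, so tw(G) ≥ 2. Combining the bounds, tw(G) = 2.

2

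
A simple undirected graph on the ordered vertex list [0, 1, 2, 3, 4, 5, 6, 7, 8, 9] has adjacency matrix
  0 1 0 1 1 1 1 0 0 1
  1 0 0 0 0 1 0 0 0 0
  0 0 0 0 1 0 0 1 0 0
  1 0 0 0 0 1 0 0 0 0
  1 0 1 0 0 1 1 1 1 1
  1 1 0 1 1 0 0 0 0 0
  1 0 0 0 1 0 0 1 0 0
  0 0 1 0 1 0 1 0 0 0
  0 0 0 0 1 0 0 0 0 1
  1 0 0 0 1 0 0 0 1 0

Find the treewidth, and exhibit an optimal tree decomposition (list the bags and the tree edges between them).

Each bag holds 3 vertices, so the decomposition has width 2, which upper-bounds the treewidth. Conversely, {0, 1, 5} is a clique of size 3, and the vertices of any clique must share a bag in every tree decomposition; so some bag has ≥ 3 vertices and tw(G) ≥ 2. Hence tw(G) = 2 exactly.

Treewidth 2.
One such decomposition:
Bags: B1 = {0, 4, 9}  B2 = {0, 4, 5}  B3 = {0, 1, 5}  B4 = {0, 4, 6}  B5 = {4, 6, 7}  B6 = {0, 3, 5}  B7 = {2, 4, 7}  B8 = {4, 8, 9}
Tree: B1–B2, B2–B3, B1–B4, B4–B5, B2–B6, B5–B7, B1–B8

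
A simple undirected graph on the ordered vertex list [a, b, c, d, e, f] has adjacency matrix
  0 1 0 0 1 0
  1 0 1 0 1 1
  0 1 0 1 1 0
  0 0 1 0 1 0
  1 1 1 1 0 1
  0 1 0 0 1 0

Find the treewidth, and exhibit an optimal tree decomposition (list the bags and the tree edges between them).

Every bag has size at most 3, so the width is 3 − 1 = 2 and tw(G) ≤ 2. Conversely, {c, d, e} is a clique of size 3, and the vertices of any clique must share a bag in every tree decomposition; so some bag has ≥ 3 vertices and tw(G) ≥ 2. Therefore the treewidth is 2.

Treewidth 2.
Bags: B1 = {b, c, e}  B2 = {c, d, e}  B3 = {b, e, f}  B4 = {a, b, e}
Tree: B1–B2, B1–B3, B1–B4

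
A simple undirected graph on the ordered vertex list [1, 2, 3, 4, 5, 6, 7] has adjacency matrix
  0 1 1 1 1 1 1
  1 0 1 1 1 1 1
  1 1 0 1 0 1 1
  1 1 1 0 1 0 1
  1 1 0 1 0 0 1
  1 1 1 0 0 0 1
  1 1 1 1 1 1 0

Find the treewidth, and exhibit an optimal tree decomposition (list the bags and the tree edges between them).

Each bag holds 5 vertices, so the decomposition has width 4, which upper-bounds the treewidth. For the lower bound, the 5 vertices {1, 2, 3, 4, 7} are pairwise adjacent, and any tree decomposition puts a clique entirely inside one bag — forcing width ≥ 4. Therefore the treewidth is 4.

Treewidth 4.
Bags: B1 = {1, 2, 3, 4, 7}  B2 = {1, 2, 4, 5, 7}  B3 = {1, 2, 3, 6, 7}
Tree: B1–B2, B1–B3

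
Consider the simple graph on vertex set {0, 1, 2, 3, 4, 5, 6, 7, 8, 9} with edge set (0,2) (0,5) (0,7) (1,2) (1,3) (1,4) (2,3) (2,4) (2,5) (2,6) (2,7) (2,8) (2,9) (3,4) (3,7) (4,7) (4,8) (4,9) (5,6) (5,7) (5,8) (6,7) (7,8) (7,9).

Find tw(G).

A width-3 tree decomposition is:
Bags: B1 = {0, 2, 5, 7}  B2 = {2, 5, 7, 8}  B3 = {2, 4, 7, 8}  B4 = {2, 5, 6, 7}  B5 = {2, 4, 7, 9}  B6 = {2, 3, 4, 7}  B7 = {1, 2, 3, 4}
Tree: B1–B2, B2–B3, B1–B4, B3–B5, B5–B6, B6–B7
Every bag has size at most 4, so the width is 4 − 1 = 3 and tw(G) ≤ 3. For the lower bound, the 4 vertices {1, 2, 3, 4} are pairwise adjacent, and any tree decomposition puts a clique entirely inside one bag — forcing width ≥ 3. Therefore the treewidth is 3.

3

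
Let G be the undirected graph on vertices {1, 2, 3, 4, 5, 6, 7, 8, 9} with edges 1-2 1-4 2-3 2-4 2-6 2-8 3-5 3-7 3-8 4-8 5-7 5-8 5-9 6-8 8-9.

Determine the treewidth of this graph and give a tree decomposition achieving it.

Treewidth 2.
One such decomposition:
Bags: B1 = {2, 3, 8}  B2 = {3, 5, 8}  B3 = {2, 4, 8}  B4 = {1, 2, 4}  B5 = {3, 5, 7}  B6 = {2, 6, 8}  B7 = {5, 8, 9}
Tree: B1–B2, B1–B3, B3–B4, B2–B5, B1–B6, B2–B7

Each bag holds 3 vertices, so the decomposition has width 2, which upper-bounds the treewidth. For the lower bound, the 3 vertices {5, 8, 9} are pairwise adjacent, and any tree decomposition puts a clique entirely inside one bag — forcing width ≥ 2. Hence tw(G) = 2 exactly.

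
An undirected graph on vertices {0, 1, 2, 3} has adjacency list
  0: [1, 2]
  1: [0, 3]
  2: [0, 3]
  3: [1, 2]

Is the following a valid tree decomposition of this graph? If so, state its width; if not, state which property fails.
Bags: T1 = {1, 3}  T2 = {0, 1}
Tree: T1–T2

A tree decomposition must satisfy three properties: every vertex lies in some bag; for every edge, both endpoints lie together in some bag; and for every vertex, the bags containing it form a connected subtree. Here vertex 2 appears in no bag, so the decomposition is invalid.

No — vertex 2 appears in no bag.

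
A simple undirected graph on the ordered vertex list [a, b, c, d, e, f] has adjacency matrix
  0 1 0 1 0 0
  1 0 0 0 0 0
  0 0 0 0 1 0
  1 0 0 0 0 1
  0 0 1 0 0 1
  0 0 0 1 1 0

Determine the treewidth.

1

A width-1 tree decomposition is:
Bags: B1 = {c, e}  B2 = {e, f}  B3 = {d, f}  B4 = {a, d}  B5 = {a, b}
Tree: B1–B2, B2–B3, B3–B4, B4–B5
The largest bag has 2 vertices, giving width 1; this decomposition certifies tw(G) ≤ 1. Any graph with an edge has treewidth ≥ 1, and G has the edge c–e. The upper and lower bounds meet at 1, so that is the treewidth.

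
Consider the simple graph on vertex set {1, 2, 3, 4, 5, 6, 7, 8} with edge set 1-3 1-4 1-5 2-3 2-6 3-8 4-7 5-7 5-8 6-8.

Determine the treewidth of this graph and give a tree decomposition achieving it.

Treewidth 2.
One optimal decomposition is:
Bags: B1 = {2, 6, 8}  B2 = {2, 3, 8}  B3 = {3, 5, 8}  B4 = {1, 3, 5}  B5 = {1, 5, 7}  B6 = {1, 4, 7}
Tree: B1–B2, B2–B3, B3–B4, B4–B5, B5–B6

Each bag holds 3 vertices, so the decomposition has width 2, which upper-bounds the treewidth. The edges 6–2–3–8–6 form a cycle, so G is not a tree and its treewidth is at least 2. Hence tw(G) = 2 exactly.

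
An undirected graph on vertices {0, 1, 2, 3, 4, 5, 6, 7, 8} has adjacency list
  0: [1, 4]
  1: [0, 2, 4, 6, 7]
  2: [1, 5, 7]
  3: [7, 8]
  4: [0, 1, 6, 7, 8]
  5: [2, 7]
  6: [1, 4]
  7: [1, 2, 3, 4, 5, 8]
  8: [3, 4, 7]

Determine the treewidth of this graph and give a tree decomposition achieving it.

Treewidth 2.
Bags: B1 = {4, 7, 8}  B2 = {1, 4, 7}  B3 = {3, 7, 8}  B4 = {1, 2, 7}  B5 = {1, 4, 6}  B6 = {2, 5, 7}  B7 = {0, 1, 4}
Tree: B1–B2, B1–B3, B2–B4, B2–B5, B4–B6, B2–B7

Every bag has size at most 3, so the width is 3 − 1 = 2 and tw(G) ≤ 2. For the lower bound, the 3 vertices {0, 1, 4} are pairwise adjacent, and any tree decomposition puts a clique entirely inside one bag — forcing width ≥ 2. Hence tw(G) = 2 exactly.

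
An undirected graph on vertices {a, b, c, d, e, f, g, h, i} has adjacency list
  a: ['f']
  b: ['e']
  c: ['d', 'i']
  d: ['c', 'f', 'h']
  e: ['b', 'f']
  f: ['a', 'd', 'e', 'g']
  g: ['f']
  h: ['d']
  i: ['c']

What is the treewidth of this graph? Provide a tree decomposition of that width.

The largest bag has 2 vertices, giving width 1; this decomposition certifies tw(G) ≤ 1. Any graph with an edge has treewidth ≥ 1, and G has the edge e–f. The upper and lower bounds meet at 1, so that is the treewidth.

Treewidth 1.
Bags: B1 = {e, f}  B2 = {d, f}  B3 = {b, e}  B4 = {a, f}  B5 = {f, g}  B6 = {c, d}  B7 = {c, i}  B8 = {d, h}
Tree: B1–B2, B1–B3, B2–B4, B1–B5, B2–B6, B6–B7, B6–B8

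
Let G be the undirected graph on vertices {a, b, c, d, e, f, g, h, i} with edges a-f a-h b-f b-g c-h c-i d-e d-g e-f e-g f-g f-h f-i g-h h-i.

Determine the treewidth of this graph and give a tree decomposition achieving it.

Treewidth 2.
One such decomposition:
Bags: B1 = {f, g, h}  B2 = {a, f, h}  B3 = {f, h, i}  B4 = {e, f, g}  B5 = {b, f, g}  B6 = {c, h, i}  B7 = {d, e, g}
Tree: B1–B2, B2–B3, B1–B4, B4–B5, B3–B6, B4–B7

The largest bag has 3 vertices, giving width 2; this decomposition certifies tw(G) ≤ 2. On the other hand G contains the 3-clique {d, e, g}. A clique must lie in a single bag of any decomposition, so no decomposition can have width below 2. Hence tw(G) = 2 exactly.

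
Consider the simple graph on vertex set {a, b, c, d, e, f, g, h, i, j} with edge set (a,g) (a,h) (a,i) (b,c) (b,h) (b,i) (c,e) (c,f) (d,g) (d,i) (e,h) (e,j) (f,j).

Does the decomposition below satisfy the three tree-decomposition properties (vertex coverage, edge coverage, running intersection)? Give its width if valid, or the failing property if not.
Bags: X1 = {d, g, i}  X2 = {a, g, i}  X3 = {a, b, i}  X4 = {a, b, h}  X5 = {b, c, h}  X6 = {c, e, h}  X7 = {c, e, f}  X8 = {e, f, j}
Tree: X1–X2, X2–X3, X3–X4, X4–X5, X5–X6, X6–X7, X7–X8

Every vertex of G appears in some bag (union = {a, b, c, d, e, f, g, h, i, j}); every edge is covered by a bag; and for each vertex v the set of bags containing v is connected in the bag tree. The decomposition is therefore valid. The largest bag has 3 vertices, so the width is 2.

Yes; width 2.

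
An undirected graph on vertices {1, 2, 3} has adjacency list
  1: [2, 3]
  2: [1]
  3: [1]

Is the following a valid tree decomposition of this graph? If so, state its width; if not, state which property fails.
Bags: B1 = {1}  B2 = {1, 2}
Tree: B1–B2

No — vertex 3 appears in no bag.

A tree decomposition must satisfy three properties: every vertex lies in some bag; for every edge, both endpoints lie together in some bag; and for every vertex, the bags containing it form a connected subtree. Here vertex 3 appears in no bag, so the decomposition is invalid.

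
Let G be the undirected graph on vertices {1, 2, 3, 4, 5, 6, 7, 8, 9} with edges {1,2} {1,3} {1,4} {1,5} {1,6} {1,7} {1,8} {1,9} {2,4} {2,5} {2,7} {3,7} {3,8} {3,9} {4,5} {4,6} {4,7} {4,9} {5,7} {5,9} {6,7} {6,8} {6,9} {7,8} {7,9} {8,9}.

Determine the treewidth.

A width-4 tree decomposition is:
Bags: B1 = {1, 4, 6, 7, 9}  B2 = {1, 6, 7, 8, 9}  B3 = {1, 4, 5, 7, 9}  B4 = {1, 2, 4, 5, 7}  B5 = {1, 3, 7, 8, 9}
Tree: B1–B2, B1–B3, B3–B4, B2–B5
Every bag has size at most 5, so the width is 5 − 1 = 4 and tw(G) ≤ 4. For the lower bound, the 5 vertices {1, 3, 7, 8, 9} are pairwise adjacent, and any tree decomposition puts a clique entirely inside one bag — forcing width ≥ 4. Hence tw(G) = 4 exactly.

4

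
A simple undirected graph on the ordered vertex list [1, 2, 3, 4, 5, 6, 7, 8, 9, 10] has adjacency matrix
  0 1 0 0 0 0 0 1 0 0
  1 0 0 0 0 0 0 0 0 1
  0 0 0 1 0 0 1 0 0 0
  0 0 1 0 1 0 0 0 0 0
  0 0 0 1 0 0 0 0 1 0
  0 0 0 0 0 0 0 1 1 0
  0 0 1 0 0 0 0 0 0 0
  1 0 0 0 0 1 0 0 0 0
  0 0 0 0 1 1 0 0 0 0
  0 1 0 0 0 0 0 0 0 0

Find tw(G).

A width-1 tree decomposition is:
Bags: B1 = {3, 7}  B2 = {3, 4}  B3 = {4, 5}  B4 = {5, 9}  B5 = {6, 9}  B6 = {6, 8}  B7 = {1, 8}  B8 = {1, 2}  B9 = {2, 10}
Tree: B1–B2, B2–B3, B3–B4, B4–B5, B5–B6, B6–B7, B7–B8, B8–B9
Every bag has size at most 2, so the width is 2 − 1 = 1 and tw(G) ≤ 1. G has an edge, so its treewidth is at least 1. Therefore the treewidth is 1.

1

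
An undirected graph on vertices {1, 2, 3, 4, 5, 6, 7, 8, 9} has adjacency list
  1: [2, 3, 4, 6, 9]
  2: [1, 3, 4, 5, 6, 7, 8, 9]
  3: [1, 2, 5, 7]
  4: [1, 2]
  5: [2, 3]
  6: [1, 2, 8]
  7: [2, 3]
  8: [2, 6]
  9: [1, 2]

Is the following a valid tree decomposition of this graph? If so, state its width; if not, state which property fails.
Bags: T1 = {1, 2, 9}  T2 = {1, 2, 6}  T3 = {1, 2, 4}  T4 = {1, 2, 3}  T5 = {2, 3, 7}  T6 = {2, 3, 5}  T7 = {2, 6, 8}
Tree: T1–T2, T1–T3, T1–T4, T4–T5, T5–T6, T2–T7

Yes; width 2.

Vertex coverage: the bags together contain {1, 2, 3, 4, 5, 6, 7, 8, 9}, the full vertex set. Edge coverage: each edge of G has both endpoints in at least one bag. Running intersection: for every vertex, the bags containing it form a connected subtree. All three properties hold, so this is a valid tree decomposition of width max|bag| − 1 = 2, and hence tw(G) ≤ 2.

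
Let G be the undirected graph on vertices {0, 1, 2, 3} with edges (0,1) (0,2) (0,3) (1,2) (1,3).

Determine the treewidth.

A width-2 tree decomposition is:
Bags: B1 = {0, 1, 2}  B2 = {0, 1, 3}
Tree: B1–B2
The largest bag has 3 vertices, giving width 2; this decomposition certifies tw(G) ≤ 2. For the lower bound, the 3 vertices {0, 1, 2} are pairwise adjacent, and any tree decomposition puts a clique entirely inside one bag — forcing width ≥ 2. Hence tw(G) = 2 exactly.

2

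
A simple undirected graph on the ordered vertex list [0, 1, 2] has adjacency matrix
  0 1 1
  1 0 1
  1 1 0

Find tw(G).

2

A width-2 tree decomposition is:
Bags: B1 = {0, 1, 2}
Tree: (single bag)
With just one bag of size 3, the width is 3 − 1 = 2, so tw(G) ≤ 2. On the other hand G contains the 3-clique {0, 1, 2}. A clique must lie in a single bag of any decomposition, so no decomposition can have width below 2. Hence tw(G) = 2 exactly.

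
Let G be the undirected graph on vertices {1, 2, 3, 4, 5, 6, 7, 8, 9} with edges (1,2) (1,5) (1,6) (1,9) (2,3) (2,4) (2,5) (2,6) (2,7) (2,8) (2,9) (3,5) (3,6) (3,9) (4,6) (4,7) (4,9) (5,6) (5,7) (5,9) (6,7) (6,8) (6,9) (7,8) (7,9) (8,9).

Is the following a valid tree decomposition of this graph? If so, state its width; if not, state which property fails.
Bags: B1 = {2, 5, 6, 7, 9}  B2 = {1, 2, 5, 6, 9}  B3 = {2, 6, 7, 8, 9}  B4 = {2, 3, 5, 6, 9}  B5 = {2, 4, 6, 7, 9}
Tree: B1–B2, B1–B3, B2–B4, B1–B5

Vertex coverage: the bags together contain {1, 2, 3, 4, 5, 6, 7, 8, 9}, the full vertex set. Edge coverage: each edge of G has both endpoints in at least one bag. Running intersection: for every vertex, the bags containing it form a connected subtree. All three properties hold, so this is a valid tree decomposition of width max|bag| − 1 = 4, and hence tw(G) ≤ 4.

Yes; width 4.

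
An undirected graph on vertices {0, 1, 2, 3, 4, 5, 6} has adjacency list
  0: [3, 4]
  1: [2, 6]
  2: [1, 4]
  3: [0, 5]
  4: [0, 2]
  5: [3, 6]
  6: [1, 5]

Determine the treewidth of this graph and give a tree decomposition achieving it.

Treewidth 2.
One optimal decomposition is:
Bags: B1 = {1, 2, 4}  B2 = {0, 1, 4}  B3 = {0, 1, 3}  B4 = {1, 3, 5}  B5 = {1, 5, 6}
Tree: B1–B2, B2–B3, B3–B4, B4–B5

Each bag holds 3 vertices, so the decomposition has width 2, which upper-bounds the treewidth. Since 1–2–4–0–3–5–6–1 is a cycle in G, G is not acyclic. Forests are exactly the graphs of treewidth ≤ 1, so tw(G) ≥ 2. Combining the bounds, tw(G) = 2.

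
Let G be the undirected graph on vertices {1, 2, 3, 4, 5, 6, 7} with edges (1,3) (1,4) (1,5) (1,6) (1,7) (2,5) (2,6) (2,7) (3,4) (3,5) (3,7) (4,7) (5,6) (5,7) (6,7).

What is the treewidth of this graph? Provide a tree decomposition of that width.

Every bag has size at most 4, so the width is 4 − 1 = 3 and tw(G) ≤ 3. Conversely, {1, 3, 4, 7} is a clique of size 4, and the vertices of any clique must share a bag in every tree decomposition; so some bag has ≥ 4 vertices and tw(G) ≥ 3. The upper and lower bounds meet at 3, so that is the treewidth.

Treewidth 3.
Bags: B1 = {1, 3, 5, 7}  B2 = {1, 3, 4, 7}  B3 = {1, 5, 6, 7}  B4 = {2, 5, 6, 7}
Tree: B1–B2, B1–B3, B3–B4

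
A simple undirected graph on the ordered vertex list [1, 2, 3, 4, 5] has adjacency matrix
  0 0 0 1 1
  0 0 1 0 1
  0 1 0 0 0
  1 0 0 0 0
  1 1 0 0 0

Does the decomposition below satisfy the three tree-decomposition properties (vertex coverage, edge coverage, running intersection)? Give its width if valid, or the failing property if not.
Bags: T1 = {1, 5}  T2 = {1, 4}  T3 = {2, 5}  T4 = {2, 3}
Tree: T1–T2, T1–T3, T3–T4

Every vertex of G appears in some bag (union = {1, 2, 3, 4, 5}); every edge is covered by a bag; and for each vertex v the set of bags containing v is connected in the bag tree. The decomposition is therefore valid. The largest bag has 2 vertices, so the width is 1.

Yes; width 1.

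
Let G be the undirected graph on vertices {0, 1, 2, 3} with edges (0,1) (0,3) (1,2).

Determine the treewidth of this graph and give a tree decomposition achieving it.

Treewidth 1.
One optimal decomposition is:
Bags: B1 = {1, 2}  B2 = {0, 1}  B3 = {0, 3}
Tree: B1–B2, B2–B3

Every bag has size at most 2, so the width is 2 − 1 = 1 and tw(G) ≤ 1. Any graph with an edge has treewidth ≥ 1, and G has the edge 2–1. Hence tw(G) = 1 exactly.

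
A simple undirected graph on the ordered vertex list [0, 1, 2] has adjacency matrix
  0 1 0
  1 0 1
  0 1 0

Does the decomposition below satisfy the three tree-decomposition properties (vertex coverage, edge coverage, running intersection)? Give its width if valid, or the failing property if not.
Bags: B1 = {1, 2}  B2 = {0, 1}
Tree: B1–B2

Yes; width 1.

Checking the three conditions: (i) the bags cover all of {0, 1, 2}; (ii) for each edge, some bag contains both endpoints; (iii) the bags containing any fixed vertex form a subtree. All hold, so the decomposition is valid with width 2 − 1 = 1.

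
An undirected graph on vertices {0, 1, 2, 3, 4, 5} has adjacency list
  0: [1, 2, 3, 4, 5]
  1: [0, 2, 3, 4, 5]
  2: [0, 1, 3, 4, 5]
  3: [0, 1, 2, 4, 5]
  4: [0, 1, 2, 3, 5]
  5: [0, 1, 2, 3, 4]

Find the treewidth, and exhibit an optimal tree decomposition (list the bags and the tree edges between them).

A single bag containing all 6 vertices is trivially a valid decomposition of width 5. Conversely, {0, 1, 2, 3, 4, 5} is a clique of size 6, and the vertices of any clique must share a bag in every tree decomposition; so some bag has ≥ 6 vertices and tw(G) ≥ 5. Hence tw(G) = 5 exactly.

Treewidth 5.
One such decomposition:
Bags: B1 = {0, 1, 2, 3, 4, 5}
Tree: (single bag)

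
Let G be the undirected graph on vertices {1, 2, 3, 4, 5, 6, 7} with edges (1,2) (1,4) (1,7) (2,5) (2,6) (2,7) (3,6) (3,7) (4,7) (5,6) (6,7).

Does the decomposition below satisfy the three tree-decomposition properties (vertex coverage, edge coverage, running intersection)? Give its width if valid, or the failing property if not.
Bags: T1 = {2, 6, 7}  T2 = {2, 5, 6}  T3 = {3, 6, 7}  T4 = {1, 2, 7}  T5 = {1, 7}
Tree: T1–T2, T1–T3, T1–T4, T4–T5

No — vertex 4 appears in no bag.

A tree decomposition must satisfy three properties: every vertex lies in some bag; for every edge, both endpoints lie together in some bag; and for every vertex, the bags containing it form a connected subtree. Here vertex 4 appears in no bag, so the decomposition is invalid.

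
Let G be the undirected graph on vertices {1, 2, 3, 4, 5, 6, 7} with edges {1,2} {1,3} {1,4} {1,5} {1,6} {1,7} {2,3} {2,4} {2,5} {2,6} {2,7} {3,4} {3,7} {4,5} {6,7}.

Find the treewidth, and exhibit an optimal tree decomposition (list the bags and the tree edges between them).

Every bag has size at most 4, so the width is 4 − 1 = 3 and tw(G) ≤ 3. On the other hand G contains the 4-clique {1, 2, 3, 4}. A clique must lie in a single bag of any decomposition, so no decomposition can have width below 3. Therefore the treewidth is 3.

Treewidth 3.
Bags: B1 = {1, 2, 3, 4}  B2 = {1, 2, 3, 7}  B3 = {1, 2, 6, 7}  B4 = {1, 2, 4, 5}
Tree: B1–B2, B2–B3, B1–B4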